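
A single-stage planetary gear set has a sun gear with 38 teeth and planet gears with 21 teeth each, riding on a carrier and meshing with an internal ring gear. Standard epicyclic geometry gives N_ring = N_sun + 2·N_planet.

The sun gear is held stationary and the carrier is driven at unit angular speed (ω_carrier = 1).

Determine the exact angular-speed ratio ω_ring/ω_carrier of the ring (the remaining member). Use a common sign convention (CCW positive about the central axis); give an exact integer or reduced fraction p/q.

N_ring = 38 + 2·21 = 80
38(ω_s−ω_c) = −80(ω_r−ω_c),  ω_s=0, ω_c=1
ω_r = 1 − (38/80)(0−1) = 59/40
ω_r/ω_c = 59/40

59/40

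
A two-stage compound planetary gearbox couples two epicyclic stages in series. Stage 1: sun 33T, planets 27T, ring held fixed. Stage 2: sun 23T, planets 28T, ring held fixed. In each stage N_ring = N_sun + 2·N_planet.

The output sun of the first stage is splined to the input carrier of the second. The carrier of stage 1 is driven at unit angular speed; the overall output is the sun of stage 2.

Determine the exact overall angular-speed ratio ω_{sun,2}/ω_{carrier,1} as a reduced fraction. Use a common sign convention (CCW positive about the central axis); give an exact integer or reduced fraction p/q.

Stage 1: N_ring = 33 + 2·27 = 87
Stage 1: 33(ω_s−ω_c) = −87(ω_r−ω_c),  ω_r=0, ω_c=1
Stage 1: ω_s = 1 − (87/33)(0−1) = 40/11
  ⇒ ω_s¹/ω_c¹ = 40/11
Stage 2: N_ring = 23 + 2·28 = 79
Stage 2: 23(ω_s−ω_c) = −79(ω_r−ω_c),  ω_r=0, ω_c=1
Stage 2: ω_s = 1 − (79/23)(0−1) = 102/23
  ⇒ ω_s²/ω_c² = 102/23
Coupling ω_c² = ω_s¹ ⇒ overall = 40/11 × 102/23 = 4080/253

4080/253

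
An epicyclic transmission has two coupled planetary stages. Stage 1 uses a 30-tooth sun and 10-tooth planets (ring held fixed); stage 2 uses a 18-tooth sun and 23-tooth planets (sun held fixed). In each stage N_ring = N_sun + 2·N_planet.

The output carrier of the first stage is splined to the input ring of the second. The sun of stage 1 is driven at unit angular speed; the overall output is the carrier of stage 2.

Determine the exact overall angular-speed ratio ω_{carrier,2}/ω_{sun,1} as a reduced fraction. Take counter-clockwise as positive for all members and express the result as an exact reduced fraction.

Stage 1: N_ring = 30 + 2·10 = 50
Stage 1: 30(ω_s−ω_c) = −50(ω_r−ω_c),  ω_r=0, ω_s=1
Stage 1: 30(1−ω_c) = −50(0−ω_c)  ⇒  80ω_c = 30  ⇒  ω_c = 3/8
  ⇒ ω_c¹/ω_s¹ = 3/8
Stage 2: N_ring = 18 + 2·23 = 64
Stage 2: 18(ω_s−ω_c) = −64(ω_r−ω_c),  ω_s=0, ω_r=1
Stage 2: 18(0−ω_c) = −64(1−ω_c)  ⇒  82ω_c = 64  ⇒  ω_c = 32/41
  ⇒ ω_c²/ω_r² = 32/41
Coupling ω_r² = ω_c¹ ⇒ overall = 3/8 × 32/41 = 12/41

12/41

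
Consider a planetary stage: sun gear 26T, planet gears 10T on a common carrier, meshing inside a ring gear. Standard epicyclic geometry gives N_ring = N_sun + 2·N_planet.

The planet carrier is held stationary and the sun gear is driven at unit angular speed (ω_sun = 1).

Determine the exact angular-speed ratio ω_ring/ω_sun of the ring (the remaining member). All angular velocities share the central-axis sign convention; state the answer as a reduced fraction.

N_ring = 26 + 2·10 = 46
26(ω_s−ω_c) = −46(ω_r−ω_c),  ω_c=0, ω_s=1
ω_r = 0 − (26/46)(1−0) = -13/23
ω_r/ω_s = -13/23

-13/23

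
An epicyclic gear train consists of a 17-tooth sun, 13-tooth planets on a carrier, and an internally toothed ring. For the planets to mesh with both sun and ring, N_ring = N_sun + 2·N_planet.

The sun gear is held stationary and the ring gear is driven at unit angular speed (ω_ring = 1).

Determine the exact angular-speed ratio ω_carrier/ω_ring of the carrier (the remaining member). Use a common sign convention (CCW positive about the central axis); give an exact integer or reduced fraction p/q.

N_ring = 17 + 2·13 = 43
17(ω_s−ω_c) = −43(ω_r−ω_c),  ω_s=0, ω_r=1
17(0−ω_c) = −43(1−ω_c)  ⇒  60ω_c = 43  ⇒  ω_c = 43/60
ω_c/ω_r = 43/60

43/60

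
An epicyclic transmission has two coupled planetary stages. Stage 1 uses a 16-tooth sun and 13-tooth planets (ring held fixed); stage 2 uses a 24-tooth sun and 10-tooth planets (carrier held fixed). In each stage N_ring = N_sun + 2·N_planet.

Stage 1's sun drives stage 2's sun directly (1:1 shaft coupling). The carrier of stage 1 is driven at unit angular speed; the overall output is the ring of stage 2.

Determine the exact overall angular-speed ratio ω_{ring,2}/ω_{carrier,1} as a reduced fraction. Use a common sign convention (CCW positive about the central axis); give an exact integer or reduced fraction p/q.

-87/44

Stage 1: N_ring = 16 + 2·13 = 42
Stage 1: 16(ω_s−ω_c) = −42(ω_r−ω_c),  ω_r=0, ω_c=1
Stage 1: ω_s = 1 − (42/16)(0−1) = 29/8
  ⇒ ω_s¹/ω_c¹ = 29/8
Stage 2: N_ring = 24 + 2·10 = 44
Stage 2: 24(ω_s−ω_c) = −44(ω_r−ω_c),  ω_c=0, ω_s=1
Stage 2: ω_r = 0 − (24/44)(1−0) = -6/11
  ⇒ ω_r²/ω_s² = -6/11
Coupling ω_s² = ω_s¹ ⇒ overall = 29/8 × -6/11 = -87/44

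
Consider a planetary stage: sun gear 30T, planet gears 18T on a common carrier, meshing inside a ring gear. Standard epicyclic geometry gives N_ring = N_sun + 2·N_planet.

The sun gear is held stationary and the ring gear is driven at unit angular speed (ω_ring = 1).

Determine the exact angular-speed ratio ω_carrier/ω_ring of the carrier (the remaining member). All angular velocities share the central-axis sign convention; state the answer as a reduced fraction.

N_ring = 30 + 2·18 = 66
30(ω_s−ω_c) = −66(ω_r−ω_c),  ω_s=0, ω_r=1
30(0−ω_c) = −66(1−ω_c)  ⇒  96ω_c = 66  ⇒  ω_c = 11/16
ω_c/ω_r = 11/16

11/16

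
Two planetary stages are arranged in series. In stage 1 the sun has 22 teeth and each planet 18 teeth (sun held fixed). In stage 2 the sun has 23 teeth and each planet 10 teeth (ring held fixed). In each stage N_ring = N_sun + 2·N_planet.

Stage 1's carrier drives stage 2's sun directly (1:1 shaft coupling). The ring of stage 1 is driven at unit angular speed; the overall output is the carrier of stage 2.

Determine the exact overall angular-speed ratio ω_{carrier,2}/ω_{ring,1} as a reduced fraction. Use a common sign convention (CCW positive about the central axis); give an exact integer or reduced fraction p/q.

667/2640

Stage 1: N_ring = 22 + 2·18 = 58
Stage 1: 22(ω_s−ω_c) = −58(ω_r−ω_c),  ω_s=0, ω_r=1
Stage 1: 22(0−ω_c) = −58(1−ω_c)  ⇒  80ω_c = 58  ⇒  ω_c = 29/40
  ⇒ ω_c¹/ω_r¹ = 29/40
Stage 2: N_ring = 23 + 2·10 = 43
Stage 2: 23(ω_s−ω_c) = −43(ω_r−ω_c),  ω_r=0, ω_s=1
Stage 2: 23(1−ω_c) = −43(0−ω_c)  ⇒  66ω_c = 23  ⇒  ω_c = 23/66
  ⇒ ω_c²/ω_s² = 23/66
Coupling ω_s² = ω_c¹ ⇒ overall = 29/40 × 23/66 = 667/2640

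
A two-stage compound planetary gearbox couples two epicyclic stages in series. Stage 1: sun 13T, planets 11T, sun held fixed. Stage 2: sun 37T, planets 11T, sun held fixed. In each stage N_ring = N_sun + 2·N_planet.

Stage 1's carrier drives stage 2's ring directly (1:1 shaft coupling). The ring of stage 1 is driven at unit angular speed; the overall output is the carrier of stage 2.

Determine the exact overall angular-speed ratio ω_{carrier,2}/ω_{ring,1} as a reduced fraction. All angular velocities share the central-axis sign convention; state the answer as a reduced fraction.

2065/4608

Stage 1: N_ring = 13 + 2·11 = 35
Stage 1: 13(ω_s−ω_c) = −35(ω_r−ω_c),  ω_s=0, ω_r=1
Stage 1: 13(0−ω_c) = −35(1−ω_c)  ⇒  48ω_c = 35  ⇒  ω_c = 35/48
  ⇒ ω_c¹/ω_r¹ = 35/48
Stage 2: N_ring = 37 + 2·11 = 59
Stage 2: 37(ω_s−ω_c) = −59(ω_r−ω_c),  ω_s=0, ω_r=1
Stage 2: 37(0−ω_c) = −59(1−ω_c)  ⇒  96ω_c = 59  ⇒  ω_c = 59/96
  ⇒ ω_c²/ω_r² = 59/96
Coupling ω_r² = ω_c¹ ⇒ overall = 35/48 × 59/96 = 2065/4608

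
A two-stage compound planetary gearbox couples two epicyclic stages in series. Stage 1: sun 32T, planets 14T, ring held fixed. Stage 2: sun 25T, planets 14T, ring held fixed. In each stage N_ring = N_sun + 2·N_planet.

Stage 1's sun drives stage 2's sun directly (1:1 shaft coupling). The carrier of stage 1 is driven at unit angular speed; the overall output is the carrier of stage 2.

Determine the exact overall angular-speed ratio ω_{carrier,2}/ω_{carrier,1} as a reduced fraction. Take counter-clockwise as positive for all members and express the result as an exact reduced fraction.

Stage 1: N_ring = 32 + 2·14 = 60
Stage 1: 32(ω_s−ω_c) = −60(ω_r−ω_c),  ω_r=0, ω_c=1
Stage 1: ω_s = 1 − (60/32)(0−1) = 23/8
  ⇒ ω_s¹/ω_c¹ = 23/8
Stage 2: N_ring = 25 + 2·14 = 53
Stage 2: 25(ω_s−ω_c) = −53(ω_r−ω_c),  ω_r=0, ω_s=1
Stage 2: 25(1−ω_c) = −53(0−ω_c)  ⇒  78ω_c = 25  ⇒  ω_c = 25/78
  ⇒ ω_c²/ω_s² = 25/78
Coupling ω_s² = ω_s¹ ⇒ overall = 23/8 × 25/78 = 575/624

575/624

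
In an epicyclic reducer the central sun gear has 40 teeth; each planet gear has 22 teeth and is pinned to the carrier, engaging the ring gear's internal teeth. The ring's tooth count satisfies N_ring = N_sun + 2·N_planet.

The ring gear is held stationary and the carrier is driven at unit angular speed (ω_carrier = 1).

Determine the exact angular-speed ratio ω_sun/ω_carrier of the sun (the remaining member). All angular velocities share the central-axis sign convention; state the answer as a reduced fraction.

31/10

N_ring = 40 + 2·22 = 84
40(ω_s−ω_c) = −84(ω_r−ω_c),  ω_r=0, ω_c=1
ω_s = 1 − (84/40)(0−1) = 31/10
ω_s/ω_c = 31/10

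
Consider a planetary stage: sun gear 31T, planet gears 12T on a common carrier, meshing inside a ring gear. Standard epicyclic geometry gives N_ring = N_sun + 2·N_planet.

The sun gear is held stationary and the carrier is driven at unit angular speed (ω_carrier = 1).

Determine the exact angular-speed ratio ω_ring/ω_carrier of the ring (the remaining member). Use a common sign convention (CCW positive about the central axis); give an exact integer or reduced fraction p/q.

86/55

N_ring = 31 + 2·12 = 55
31(ω_s−ω_c) = −55(ω_r−ω_c),  ω_s=0, ω_c=1
ω_r = 1 − (31/55)(0−1) = 86/55
ω_r/ω_c = 86/55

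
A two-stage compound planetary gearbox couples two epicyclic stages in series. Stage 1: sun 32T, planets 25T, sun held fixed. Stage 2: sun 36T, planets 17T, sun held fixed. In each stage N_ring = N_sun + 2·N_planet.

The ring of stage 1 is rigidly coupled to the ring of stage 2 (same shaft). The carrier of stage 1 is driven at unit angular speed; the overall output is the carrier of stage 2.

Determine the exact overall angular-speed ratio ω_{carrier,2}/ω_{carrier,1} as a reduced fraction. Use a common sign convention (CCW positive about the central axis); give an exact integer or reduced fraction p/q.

Stage 1: N_ring = 32 + 2·25 = 82
Stage 1: 32(ω_s−ω_c) = −82(ω_r−ω_c),  ω_s=0, ω_c=1
Stage 1: ω_r = 1 − (32/82)(0−1) = 57/41
  ⇒ ω_r¹/ω_c¹ = 57/41
Stage 2: N_ring = 36 + 2·17 = 70
Stage 2: 36(ω_s−ω_c) = −70(ω_r−ω_c),  ω_s=0, ω_r=1
Stage 2: 36(0−ω_c) = −70(1−ω_c)  ⇒  106ω_c = 70  ⇒  ω_c = 35/53
  ⇒ ω_c²/ω_r² = 35/53
Coupling ω_r² = ω_r¹ ⇒ overall = 57/41 × 35/53 = 1995/2173

1995/2173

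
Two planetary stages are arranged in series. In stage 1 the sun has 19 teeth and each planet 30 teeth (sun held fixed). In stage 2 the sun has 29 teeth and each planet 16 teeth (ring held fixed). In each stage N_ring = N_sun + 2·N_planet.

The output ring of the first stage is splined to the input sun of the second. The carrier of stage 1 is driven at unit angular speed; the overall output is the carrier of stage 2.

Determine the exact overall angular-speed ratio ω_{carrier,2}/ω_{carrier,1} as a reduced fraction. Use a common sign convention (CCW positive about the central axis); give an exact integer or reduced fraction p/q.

1421/3555

Stage 1: N_ring = 19 + 2·30 = 79
Stage 1: 19(ω_s−ω_c) = −79(ω_r−ω_c),  ω_s=0, ω_c=1
Stage 1: ω_r = 1 − (19/79)(0−1) = 98/79
  ⇒ ω_r¹/ω_c¹ = 98/79
Stage 2: N_ring = 29 + 2·16 = 61
Stage 2: 29(ω_s−ω_c) = −61(ω_r−ω_c),  ω_r=0, ω_s=1
Stage 2: 29(1−ω_c) = −61(0−ω_c)  ⇒  90ω_c = 29  ⇒  ω_c = 29/90
  ⇒ ω_c²/ω_s² = 29/90
Coupling ω_s² = ω_r¹ ⇒ overall = 98/79 × 29/90 = 1421/3555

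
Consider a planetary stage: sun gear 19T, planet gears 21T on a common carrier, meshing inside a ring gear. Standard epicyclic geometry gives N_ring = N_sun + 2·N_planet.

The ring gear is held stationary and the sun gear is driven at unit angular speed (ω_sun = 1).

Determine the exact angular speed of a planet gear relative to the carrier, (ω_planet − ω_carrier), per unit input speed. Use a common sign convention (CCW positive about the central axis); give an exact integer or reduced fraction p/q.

N_ring = 19 + 2·21 = 61
19(ω_s−ω_c) = −61(ω_r−ω_c),  ω_r=0, ω_s=1
19(1−ω_c) = −61(0−ω_c)  ⇒  80ω_c = 19  ⇒  ω_c = 19/80
sun–planet: 19·(1−19/80) = −21·(ω_p−ω_c)  ⇒  ω_p−ω_c = −(19/21)·(61/80) = -1159/1680

-1159/1680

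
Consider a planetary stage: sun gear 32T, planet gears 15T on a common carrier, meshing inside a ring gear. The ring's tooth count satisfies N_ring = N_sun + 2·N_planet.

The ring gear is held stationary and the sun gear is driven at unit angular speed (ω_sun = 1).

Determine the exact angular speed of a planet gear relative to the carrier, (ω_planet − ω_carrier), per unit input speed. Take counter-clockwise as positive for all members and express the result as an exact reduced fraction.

N_ring = 32 + 2·15 = 62
32(ω_s−ω_c) = −62(ω_r−ω_c),  ω_r=0, ω_s=1
32(1−ω_c) = −62(0−ω_c)  ⇒  94ω_c = 32  ⇒  ω_c = 16/47
sun–planet: 32·(1−16/47) = −15·(ω_p−ω_c)  ⇒  ω_p−ω_c = −(32/15)·(31/47) = -992/705

-992/705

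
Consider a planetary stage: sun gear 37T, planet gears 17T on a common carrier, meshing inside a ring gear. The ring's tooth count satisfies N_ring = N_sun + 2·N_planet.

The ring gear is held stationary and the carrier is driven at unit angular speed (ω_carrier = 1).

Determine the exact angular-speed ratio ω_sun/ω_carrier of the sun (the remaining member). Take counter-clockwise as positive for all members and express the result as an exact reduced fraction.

N_ring = 37 + 2·17 = 71
37(ω_s−ω_c) = −71(ω_r−ω_c),  ω_r=0, ω_c=1
ω_s = 1 − (71/37)(0−1) = 108/37
ω_s/ω_c = 108/37

108/37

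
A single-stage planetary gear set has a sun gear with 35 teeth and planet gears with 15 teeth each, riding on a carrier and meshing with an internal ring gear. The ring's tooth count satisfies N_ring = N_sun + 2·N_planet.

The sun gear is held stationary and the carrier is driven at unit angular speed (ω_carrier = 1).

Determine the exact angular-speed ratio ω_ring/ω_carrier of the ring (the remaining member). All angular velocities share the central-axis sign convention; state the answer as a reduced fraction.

N_ring = 35 + 2·15 = 65
35(ω_s−ω_c) = −65(ω_r−ω_c),  ω_s=0, ω_c=1
ω_r = 1 − (35/65)(0−1) = 20/13
ω_r/ω_c = 20/13

20/13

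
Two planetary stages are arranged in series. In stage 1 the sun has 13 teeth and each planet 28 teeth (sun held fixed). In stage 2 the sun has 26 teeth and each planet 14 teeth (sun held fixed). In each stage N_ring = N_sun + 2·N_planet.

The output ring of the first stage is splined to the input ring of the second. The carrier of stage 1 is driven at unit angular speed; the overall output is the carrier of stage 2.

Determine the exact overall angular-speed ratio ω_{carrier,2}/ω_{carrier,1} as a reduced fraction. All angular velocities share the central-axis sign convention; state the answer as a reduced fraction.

Stage 1: N_ring = 13 + 2·28 = 69
Stage 1: 13(ω_s−ω_c) = −69(ω_r−ω_c),  ω_s=0, ω_c=1
Stage 1: ω_r = 1 − (13/69)(0−1) = 82/69
  ⇒ ω_r¹/ω_c¹ = 82/69
Stage 2: N_ring = 26 + 2·14 = 54
Stage 2: 26(ω_s−ω_c) = −54(ω_r−ω_c),  ω_s=0, ω_r=1
Stage 2: 26(0−ω_c) = −54(1−ω_c)  ⇒  80ω_c = 54  ⇒  ω_c = 27/40
  ⇒ ω_c²/ω_r² = 27/40
Coupling ω_r² = ω_r¹ ⇒ overall = 82/69 × 27/40 = 369/460

369/460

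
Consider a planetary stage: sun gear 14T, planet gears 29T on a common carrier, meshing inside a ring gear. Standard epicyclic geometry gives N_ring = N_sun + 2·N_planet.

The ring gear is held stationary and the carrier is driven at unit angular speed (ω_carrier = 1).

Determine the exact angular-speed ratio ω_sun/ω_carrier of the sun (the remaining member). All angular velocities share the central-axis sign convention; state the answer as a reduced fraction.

43/7

N_ring = 14 + 2·29 = 72
14(ω_s−ω_c) = −72(ω_r−ω_c),  ω_r=0, ω_c=1
ω_s = 1 − (72/14)(0−1) = 43/7
ω_s/ω_c = 43/7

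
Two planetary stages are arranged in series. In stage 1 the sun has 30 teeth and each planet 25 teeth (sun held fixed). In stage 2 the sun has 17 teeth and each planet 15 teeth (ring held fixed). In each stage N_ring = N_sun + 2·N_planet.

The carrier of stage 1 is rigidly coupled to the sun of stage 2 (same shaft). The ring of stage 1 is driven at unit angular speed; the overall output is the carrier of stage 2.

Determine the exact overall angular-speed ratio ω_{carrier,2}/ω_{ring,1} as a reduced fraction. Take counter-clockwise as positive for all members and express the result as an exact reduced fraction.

Stage 1: N_ring = 30 + 2·25 = 80
Stage 1: 30(ω_s−ω_c) = −80(ω_r−ω_c),  ω_s=0, ω_r=1
Stage 1: 30(0−ω_c) = −80(1−ω_c)  ⇒  110ω_c = 80  ⇒  ω_c = 8/11
  ⇒ ω_c¹/ω_r¹ = 8/11
Stage 2: N_ring = 17 + 2·15 = 47
Stage 2: 17(ω_s−ω_c) = −47(ω_r−ω_c),  ω_r=0, ω_s=1
Stage 2: 17(1−ω_c) = −47(0−ω_c)  ⇒  64ω_c = 17  ⇒  ω_c = 17/64
  ⇒ ω_c²/ω_s² = 17/64
Coupling ω_s² = ω_c¹ ⇒ overall = 8/11 × 17/64 = 17/88

17/88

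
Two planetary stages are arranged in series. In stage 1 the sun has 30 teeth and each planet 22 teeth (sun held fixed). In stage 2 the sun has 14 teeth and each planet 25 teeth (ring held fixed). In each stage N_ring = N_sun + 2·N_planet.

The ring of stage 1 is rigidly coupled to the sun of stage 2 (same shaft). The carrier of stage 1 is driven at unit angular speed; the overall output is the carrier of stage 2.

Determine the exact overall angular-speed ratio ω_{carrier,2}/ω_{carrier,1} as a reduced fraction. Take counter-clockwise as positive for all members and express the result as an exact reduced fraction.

Stage 1: N_ring = 30 + 2·22 = 74
Stage 1: 30(ω_s−ω_c) = −74(ω_r−ω_c),  ω_s=0, ω_c=1
Stage 1: ω_r = 1 − (30/74)(0−1) = 52/37
  ⇒ ω_r¹/ω_c¹ = 52/37
Stage 2: N_ring = 14 + 2·25 = 64
Stage 2: 14(ω_s−ω_c) = −64(ω_r−ω_c),  ω_r=0, ω_s=1
Stage 2: 14(1−ω_c) = −64(0−ω_c)  ⇒  78ω_c = 14  ⇒  ω_c = 7/39
  ⇒ ω_c²/ω_s² = 7/39
Coupling ω_s² = ω_r¹ ⇒ overall = 52/37 × 7/39 = 28/111

28/111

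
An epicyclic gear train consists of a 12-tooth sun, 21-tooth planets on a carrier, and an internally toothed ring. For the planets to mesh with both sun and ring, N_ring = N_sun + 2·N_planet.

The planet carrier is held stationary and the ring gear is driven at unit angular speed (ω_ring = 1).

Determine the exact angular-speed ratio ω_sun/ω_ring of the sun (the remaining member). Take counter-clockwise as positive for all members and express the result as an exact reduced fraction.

N_ring = 12 + 2·21 = 54
12(ω_s−ω_c) = −54(ω_r−ω_c),  ω_c=0, ω_r=1
ω_s = 0 − (54/12)(1−0) = -9/2
ω_s/ω_r = -9/2

-9/2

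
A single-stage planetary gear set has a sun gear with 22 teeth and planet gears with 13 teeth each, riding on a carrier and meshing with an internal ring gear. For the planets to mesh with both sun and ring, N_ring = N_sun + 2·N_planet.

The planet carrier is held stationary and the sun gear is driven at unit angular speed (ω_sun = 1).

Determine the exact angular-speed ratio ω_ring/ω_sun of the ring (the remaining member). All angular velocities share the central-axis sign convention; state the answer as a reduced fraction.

-11/24

N_ring = 22 + 2·13 = 48
22(ω_s−ω_c) = −48(ω_r−ω_c),  ω_c=0, ω_s=1
ω_r = 0 − (22/48)(1−0) = -11/24
ω_r/ω_s = -11/24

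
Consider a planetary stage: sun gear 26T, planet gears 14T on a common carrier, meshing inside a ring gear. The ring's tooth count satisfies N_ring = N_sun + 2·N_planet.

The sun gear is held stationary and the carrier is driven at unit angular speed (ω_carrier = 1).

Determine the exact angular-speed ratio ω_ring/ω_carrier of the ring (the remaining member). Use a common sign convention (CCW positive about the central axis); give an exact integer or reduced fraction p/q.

N_ring = 26 + 2·14 = 54
26(ω_s−ω_c) = −54(ω_r−ω_c),  ω_s=0, ω_c=1
ω_r = 1 − (26/54)(0−1) = 40/27
ω_r/ω_c = 40/27

40/27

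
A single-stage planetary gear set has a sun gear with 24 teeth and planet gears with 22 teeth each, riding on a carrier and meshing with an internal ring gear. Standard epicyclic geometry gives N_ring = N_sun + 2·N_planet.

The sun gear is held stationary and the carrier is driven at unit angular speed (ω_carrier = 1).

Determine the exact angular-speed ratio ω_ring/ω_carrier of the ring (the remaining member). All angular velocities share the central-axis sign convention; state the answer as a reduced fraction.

N_ring = 24 + 2·22 = 68
24(ω_s−ω_c) = −68(ω_r−ω_c),  ω_s=0, ω_c=1
ω_r = 1 − (24/68)(0−1) = 23/17
ω_r/ω_c = 23/17

23/17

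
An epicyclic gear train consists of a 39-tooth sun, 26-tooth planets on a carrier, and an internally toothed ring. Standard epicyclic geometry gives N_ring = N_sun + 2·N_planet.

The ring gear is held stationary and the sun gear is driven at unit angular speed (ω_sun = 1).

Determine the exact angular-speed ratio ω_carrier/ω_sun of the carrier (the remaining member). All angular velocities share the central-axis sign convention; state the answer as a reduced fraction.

N_ring = 39 + 2·26 = 91
39(ω_s−ω_c) = −91(ω_r−ω_c),  ω_r=0, ω_s=1
39(1−ω_c) = −91(0−ω_c)  ⇒  130ω_c = 39  ⇒  ω_c = 3/10
ω_c/ω_s = 3/10

3/10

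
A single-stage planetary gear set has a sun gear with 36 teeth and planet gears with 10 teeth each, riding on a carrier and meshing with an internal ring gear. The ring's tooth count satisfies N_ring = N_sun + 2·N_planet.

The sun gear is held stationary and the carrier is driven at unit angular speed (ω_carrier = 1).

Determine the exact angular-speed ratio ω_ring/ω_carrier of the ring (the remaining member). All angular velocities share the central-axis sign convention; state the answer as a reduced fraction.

23/14

N_ring = 36 + 2·10 = 56
36(ω_s−ω_c) = −56(ω_r−ω_c),  ω_s=0, ω_c=1
ω_r = 1 − (36/56)(0−1) = 23/14
ω_r/ω_c = 23/14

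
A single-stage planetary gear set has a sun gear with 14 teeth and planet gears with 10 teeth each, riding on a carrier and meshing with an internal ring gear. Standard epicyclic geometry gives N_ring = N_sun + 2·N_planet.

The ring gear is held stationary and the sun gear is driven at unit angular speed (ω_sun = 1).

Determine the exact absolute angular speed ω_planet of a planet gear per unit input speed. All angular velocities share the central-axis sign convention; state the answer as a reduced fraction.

-7/10

N_ring = 14 + 2·10 = 34
14(ω_s−ω_c) = −34(ω_r−ω_c),  ω_r=0, ω_s=1
14(1−ω_c) = −34(0−ω_c)  ⇒  48ω_c = 14  ⇒  ω_c = 7/24
sun–planet: 14·(1−7/24) = −10·(ω_p−ω_c)  ⇒  ω_p−ω_c = −(14/10)·(17/24) = -119/120
ω_p = 7/24 − 119/120 = -7/10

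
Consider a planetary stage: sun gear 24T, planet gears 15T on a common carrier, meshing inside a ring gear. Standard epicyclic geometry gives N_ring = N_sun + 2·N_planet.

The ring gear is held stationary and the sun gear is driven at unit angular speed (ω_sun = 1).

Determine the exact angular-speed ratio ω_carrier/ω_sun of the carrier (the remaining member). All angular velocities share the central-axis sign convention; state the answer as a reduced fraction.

4/13

N_ring = 24 + 2·15 = 54
24(ω_s−ω_c) = −54(ω_r−ω_c),  ω_r=0, ω_s=1
24(1−ω_c) = −54(0−ω_c)  ⇒  78ω_c = 24  ⇒  ω_c = 4/13
ω_c/ω_s = 4/13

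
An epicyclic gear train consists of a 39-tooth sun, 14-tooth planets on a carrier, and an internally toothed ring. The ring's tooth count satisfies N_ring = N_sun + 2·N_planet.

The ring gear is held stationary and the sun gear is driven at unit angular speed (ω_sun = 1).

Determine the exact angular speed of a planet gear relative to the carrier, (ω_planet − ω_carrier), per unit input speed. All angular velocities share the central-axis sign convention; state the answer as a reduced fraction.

N_ring = 39 + 2·14 = 67
39(ω_s−ω_c) = −67(ω_r−ω_c),  ω_r=0, ω_s=1
39(1−ω_c) = −67(0−ω_c)  ⇒  106ω_c = 39  ⇒  ω_c = 39/106
sun–planet: 39·(1−39/106) = −14·(ω_p−ω_c)  ⇒  ω_p−ω_c = −(39/14)·(67/106) = -2613/1484

-2613/1484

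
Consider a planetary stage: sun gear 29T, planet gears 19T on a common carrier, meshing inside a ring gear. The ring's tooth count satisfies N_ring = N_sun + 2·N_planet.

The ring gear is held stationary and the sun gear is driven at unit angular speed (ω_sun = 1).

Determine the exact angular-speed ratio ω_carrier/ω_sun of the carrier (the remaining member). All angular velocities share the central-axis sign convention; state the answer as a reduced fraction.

29/96

N_ring = 29 + 2·19 = 67
29(ω_s−ω_c) = −67(ω_r−ω_c),  ω_r=0, ω_s=1
29(1−ω_c) = −67(0−ω_c)  ⇒  96ω_c = 29  ⇒  ω_c = 29/96
ω_c/ω_s = 29/96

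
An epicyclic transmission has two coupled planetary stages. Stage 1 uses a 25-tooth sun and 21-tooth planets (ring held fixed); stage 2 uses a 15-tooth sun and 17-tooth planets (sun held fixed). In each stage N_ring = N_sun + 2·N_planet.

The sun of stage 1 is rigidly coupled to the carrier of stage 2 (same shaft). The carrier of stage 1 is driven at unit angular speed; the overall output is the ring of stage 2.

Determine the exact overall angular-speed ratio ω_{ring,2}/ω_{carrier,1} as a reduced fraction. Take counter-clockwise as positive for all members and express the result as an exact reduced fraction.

5888/1225

Stage 1: N_ring = 25 + 2·21 = 67
Stage 1: 25(ω_s−ω_c) = −67(ω_r−ω_c),  ω_r=0, ω_c=1
Stage 1: ω_s = 1 − (67/25)(0−1) = 92/25
  ⇒ ω_s¹/ω_c¹ = 92/25
Stage 2: N_ring = 15 + 2·17 = 49
Stage 2: 15(ω_s−ω_c) = −49(ω_r−ω_c),  ω_s=0, ω_c=1
Stage 2: ω_r = 1 − (15/49)(0−1) = 64/49
  ⇒ ω_r²/ω_c² = 64/49
Coupling ω_c² = ω_s¹ ⇒ overall = 92/25 × 64/49 = 5888/1225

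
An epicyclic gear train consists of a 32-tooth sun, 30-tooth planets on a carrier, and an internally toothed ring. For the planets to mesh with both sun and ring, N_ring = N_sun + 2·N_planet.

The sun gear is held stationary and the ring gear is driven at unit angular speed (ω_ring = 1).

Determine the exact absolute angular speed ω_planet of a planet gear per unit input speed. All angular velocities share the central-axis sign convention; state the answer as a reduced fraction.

23/15

N_ring = 32 + 2·30 = 92
32(ω_s−ω_c) = −92(ω_r−ω_c),  ω_s=0, ω_r=1
32(0−ω_c) = −92(1−ω_c)  ⇒  124ω_c = 92  ⇒  ω_c = 23/31
sun–planet: 32·(0−23/31) = −30·(ω_p−ω_c)  ⇒  ω_p−ω_c = −(32/30)·(-23/31) = 368/465
ω_p = 23/31 + 368/465 = 23/15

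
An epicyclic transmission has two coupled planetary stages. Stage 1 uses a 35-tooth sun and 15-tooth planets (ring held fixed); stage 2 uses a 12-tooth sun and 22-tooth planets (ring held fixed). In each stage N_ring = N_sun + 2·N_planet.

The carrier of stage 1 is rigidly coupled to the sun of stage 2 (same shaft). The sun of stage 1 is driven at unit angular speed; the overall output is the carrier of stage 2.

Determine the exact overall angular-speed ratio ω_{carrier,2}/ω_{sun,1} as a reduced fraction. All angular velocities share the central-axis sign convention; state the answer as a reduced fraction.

21/340

Stage 1: N_ring = 35 + 2·15 = 65
Stage 1: 35(ω_s−ω_c) = −65(ω_r−ω_c),  ω_r=0, ω_s=1
Stage 1: 35(1−ω_c) = −65(0−ω_c)  ⇒  100ω_c = 35  ⇒  ω_c = 7/20
  ⇒ ω_c¹/ω_s¹ = 7/20
Stage 2: N_ring = 12 + 2·22 = 56
Stage 2: 12(ω_s−ω_c) = −56(ω_r−ω_c),  ω_r=0, ω_s=1
Stage 2: 12(1−ω_c) = −56(0−ω_c)  ⇒  68ω_c = 12  ⇒  ω_c = 3/17
  ⇒ ω_c²/ω_s² = 3/17
Coupling ω_s² = ω_c¹ ⇒ overall = 7/20 × 3/17 = 21/340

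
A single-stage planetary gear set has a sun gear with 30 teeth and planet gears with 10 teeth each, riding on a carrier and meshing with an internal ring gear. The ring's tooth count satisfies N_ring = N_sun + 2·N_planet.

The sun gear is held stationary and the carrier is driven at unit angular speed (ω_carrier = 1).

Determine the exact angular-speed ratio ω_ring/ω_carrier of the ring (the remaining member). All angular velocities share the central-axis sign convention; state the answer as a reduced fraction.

N_ring = 30 + 2·10 = 50
30(ω_s−ω_c) = −50(ω_r−ω_c),  ω_s=0, ω_c=1
ω_r = 1 − (30/50)(0−1) = 8/5
ω_r/ω_c = 8/5

8/5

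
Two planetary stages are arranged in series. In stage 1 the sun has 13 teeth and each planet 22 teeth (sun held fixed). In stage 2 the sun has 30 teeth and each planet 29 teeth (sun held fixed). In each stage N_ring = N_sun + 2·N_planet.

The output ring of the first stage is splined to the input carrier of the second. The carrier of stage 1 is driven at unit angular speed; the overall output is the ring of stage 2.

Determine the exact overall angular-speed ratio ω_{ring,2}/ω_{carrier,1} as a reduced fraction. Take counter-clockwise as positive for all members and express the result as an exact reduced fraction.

Stage 1: N_ring = 13 + 2·22 = 57
Stage 1: 13(ω_s−ω_c) = −57(ω_r−ω_c),  ω_s=0, ω_c=1
Stage 1: ω_r = 1 − (13/57)(0−1) = 70/57
  ⇒ ω_r¹/ω_c¹ = 70/57
Stage 2: N_ring = 30 + 2·29 = 88
Stage 2: 30(ω_s−ω_c) = −88(ω_r−ω_c),  ω_s=0, ω_c=1
Stage 2: ω_r = 1 − (30/88)(0−1) = 59/44
  ⇒ ω_r²/ω_c² = 59/44
Coupling ω_c² = ω_r¹ ⇒ overall = 70/57 × 59/44 = 2065/1254

2065/1254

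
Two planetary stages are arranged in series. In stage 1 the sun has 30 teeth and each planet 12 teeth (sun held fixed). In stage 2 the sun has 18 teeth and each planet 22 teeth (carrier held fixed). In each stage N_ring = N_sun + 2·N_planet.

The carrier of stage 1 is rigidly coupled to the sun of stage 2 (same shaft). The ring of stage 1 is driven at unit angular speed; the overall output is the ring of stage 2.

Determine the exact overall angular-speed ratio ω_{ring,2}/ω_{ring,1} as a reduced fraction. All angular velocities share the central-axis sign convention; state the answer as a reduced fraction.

-81/434

Stage 1: N_ring = 30 + 2·12 = 54
Stage 1: 30(ω_s−ω_c) = −54(ω_r−ω_c),  ω_s=0, ω_r=1
Stage 1: 30(0−ω_c) = −54(1−ω_c)  ⇒  84ω_c = 54  ⇒  ω_c = 9/14
  ⇒ ω_c¹/ω_r¹ = 9/14
Stage 2: N_ring = 18 + 2·22 = 62
Stage 2: 18(ω_s−ω_c) = −62(ω_r−ω_c),  ω_c=0, ω_s=1
Stage 2: ω_r = 0 − (18/62)(1−0) = -9/31
  ⇒ ω_r²/ω_s² = -9/31
Coupling ω_s² = ω_c¹ ⇒ overall = 9/14 × -9/31 = -81/434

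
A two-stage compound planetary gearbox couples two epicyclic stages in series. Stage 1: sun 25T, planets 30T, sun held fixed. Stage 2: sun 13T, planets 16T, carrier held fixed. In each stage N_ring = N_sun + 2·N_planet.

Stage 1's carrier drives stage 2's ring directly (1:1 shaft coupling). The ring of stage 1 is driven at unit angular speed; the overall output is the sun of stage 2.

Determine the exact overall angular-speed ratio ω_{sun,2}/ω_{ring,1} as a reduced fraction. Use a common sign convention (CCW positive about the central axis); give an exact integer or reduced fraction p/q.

Stage 1: N_ring = 25 + 2·30 = 85
Stage 1: 25(ω_s−ω_c) = −85(ω_r−ω_c),  ω_s=0, ω_r=1
Stage 1: 25(0−ω_c) = −85(1−ω_c)  ⇒  110ω_c = 85  ⇒  ω_c = 17/22
  ⇒ ω_c¹/ω_r¹ = 17/22
Stage 2: N_ring = 13 + 2·16 = 45
Stage 2: 13(ω_s−ω_c) = −45(ω_r−ω_c),  ω_c=0, ω_r=1
Stage 2: ω_s = 0 − (45/13)(1−0) = -45/13
  ⇒ ω_s²/ω_r² = -45/13
Coupling ω_r² = ω_c¹ ⇒ overall = 17/22 × -45/13 = -765/286

-765/286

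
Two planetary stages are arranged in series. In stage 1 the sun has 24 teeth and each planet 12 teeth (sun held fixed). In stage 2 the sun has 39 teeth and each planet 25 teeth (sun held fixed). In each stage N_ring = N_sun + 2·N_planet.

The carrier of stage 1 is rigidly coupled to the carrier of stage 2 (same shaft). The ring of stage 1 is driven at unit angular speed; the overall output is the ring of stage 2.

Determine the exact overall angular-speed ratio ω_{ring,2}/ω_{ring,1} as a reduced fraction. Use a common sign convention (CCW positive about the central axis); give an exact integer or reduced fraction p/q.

256/267

Stage 1: N_ring = 24 + 2·12 = 48
Stage 1: 24(ω_s−ω_c) = −48(ω_r−ω_c),  ω_s=0, ω_r=1
Stage 1: 24(0−ω_c) = −48(1−ω_c)  ⇒  72ω_c = 48  ⇒  ω_c = 2/3
  ⇒ ω_c¹/ω_r¹ = 2/3
Stage 2: N_ring = 39 + 2·25 = 89
Stage 2: 39(ω_s−ω_c) = −89(ω_r−ω_c),  ω_s=0, ω_c=1
Stage 2: ω_r = 1 − (39/89)(0−1) = 128/89
  ⇒ ω_r²/ω_c² = 128/89
Coupling ω_c² = ω_c¹ ⇒ overall = 2/3 × 128/89 = 256/267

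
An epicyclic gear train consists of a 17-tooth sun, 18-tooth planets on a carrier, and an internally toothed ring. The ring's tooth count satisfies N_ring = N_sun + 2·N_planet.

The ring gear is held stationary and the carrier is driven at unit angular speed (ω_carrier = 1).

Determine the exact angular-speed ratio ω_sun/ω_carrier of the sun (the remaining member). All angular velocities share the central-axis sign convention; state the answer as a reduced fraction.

70/17

N_ring = 17 + 2·18 = 53
17(ω_s−ω_c) = −53(ω_r−ω_c),  ω_r=0, ω_c=1
ω_s = 1 − (53/17)(0−1) = 70/17
ω_s/ω_c = 70/17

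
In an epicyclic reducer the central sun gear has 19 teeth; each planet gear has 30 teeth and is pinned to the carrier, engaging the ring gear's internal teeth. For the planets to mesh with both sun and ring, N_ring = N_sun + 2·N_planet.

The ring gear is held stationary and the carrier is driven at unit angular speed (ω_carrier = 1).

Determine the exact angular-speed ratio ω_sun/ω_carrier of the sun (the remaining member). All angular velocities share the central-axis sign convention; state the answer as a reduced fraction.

N_ring = 19 + 2·30 = 79
19(ω_s−ω_c) = −79(ω_r−ω_c),  ω_r=0, ω_c=1
ω_s = 1 − (79/19)(0−1) = 98/19
ω_s/ω_c = 98/19

98/19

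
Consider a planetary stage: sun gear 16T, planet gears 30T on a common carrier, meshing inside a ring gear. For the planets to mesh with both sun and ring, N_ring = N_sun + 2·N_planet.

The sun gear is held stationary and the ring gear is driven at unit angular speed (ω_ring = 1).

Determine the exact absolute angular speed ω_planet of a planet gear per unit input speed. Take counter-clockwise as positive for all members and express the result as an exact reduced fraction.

N_ring = 16 + 2·30 = 76
16(ω_s−ω_c) = −76(ω_r−ω_c),  ω_s=0, ω_r=1
16(0−ω_c) = −76(1−ω_c)  ⇒  92ω_c = 76  ⇒  ω_c = 19/23
sun–planet: 16·(0−19/23) = −30·(ω_p−ω_c)  ⇒  ω_p−ω_c = −(16/30)·(-19/23) = 152/345
ω_p = 19/23 + 152/345 = 19/15

19/15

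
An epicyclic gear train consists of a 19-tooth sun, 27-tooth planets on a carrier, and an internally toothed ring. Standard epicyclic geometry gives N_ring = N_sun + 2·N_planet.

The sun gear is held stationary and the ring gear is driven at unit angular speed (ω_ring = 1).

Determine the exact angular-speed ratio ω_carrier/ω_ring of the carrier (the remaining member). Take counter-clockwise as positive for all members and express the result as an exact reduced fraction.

73/92

N_ring = 19 + 2·27 = 73
19(ω_s−ω_c) = −73(ω_r−ω_c),  ω_s=0, ω_r=1
19(0−ω_c) = −73(1−ω_c)  ⇒  92ω_c = 73  ⇒  ω_c = 73/92
ω_c/ω_r = 73/92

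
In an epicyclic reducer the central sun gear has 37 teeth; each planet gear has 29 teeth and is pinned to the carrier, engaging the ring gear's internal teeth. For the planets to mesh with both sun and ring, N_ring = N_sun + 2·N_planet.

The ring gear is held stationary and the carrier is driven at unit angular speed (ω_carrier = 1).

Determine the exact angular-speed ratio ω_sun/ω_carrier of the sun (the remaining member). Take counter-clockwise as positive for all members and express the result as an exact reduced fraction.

N_ring = 37 + 2·29 = 95
37(ω_s−ω_c) = −95(ω_r−ω_c),  ω_r=0, ω_c=1
ω_s = 1 − (95/37)(0−1) = 132/37
ω_s/ω_c = 132/37

132/37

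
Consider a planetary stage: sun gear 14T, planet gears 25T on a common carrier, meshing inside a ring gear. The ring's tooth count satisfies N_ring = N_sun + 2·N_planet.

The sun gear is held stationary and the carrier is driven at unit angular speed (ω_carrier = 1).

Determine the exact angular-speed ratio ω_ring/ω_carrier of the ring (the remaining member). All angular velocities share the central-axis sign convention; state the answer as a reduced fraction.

N_ring = 14 + 2·25 = 64
14(ω_s−ω_c) = −64(ω_r−ω_c),  ω_s=0, ω_c=1
ω_r = 1 − (14/64)(0−1) = 39/32
ω_r/ω_c = 39/32

39/32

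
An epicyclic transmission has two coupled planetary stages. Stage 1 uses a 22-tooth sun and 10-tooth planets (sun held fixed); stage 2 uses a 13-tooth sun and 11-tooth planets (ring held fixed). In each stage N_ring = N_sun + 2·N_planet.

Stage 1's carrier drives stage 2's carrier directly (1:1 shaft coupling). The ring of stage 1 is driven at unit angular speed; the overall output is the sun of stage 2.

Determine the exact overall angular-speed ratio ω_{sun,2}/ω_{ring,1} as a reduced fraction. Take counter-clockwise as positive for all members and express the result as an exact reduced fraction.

Stage 1: N_ring = 22 + 2·10 = 42
Stage 1: 22(ω_s−ω_c) = −42(ω_r−ω_c),  ω_s=0, ω_r=1
Stage 1: 22(0−ω_c) = −42(1−ω_c)  ⇒  64ω_c = 42  ⇒  ω_c = 21/32
  ⇒ ω_c¹/ω_r¹ = 21/32
Stage 2: N_ring = 13 + 2·11 = 35
Stage 2: 13(ω_s−ω_c) = −35(ω_r−ω_c),  ω_r=0, ω_c=1
Stage 2: ω_s = 1 − (35/13)(0−1) = 48/13
  ⇒ ω_s²/ω_c² = 48/13
Coupling ω_c² = ω_c¹ ⇒ overall = 21/32 × 48/13 = 63/26

63/26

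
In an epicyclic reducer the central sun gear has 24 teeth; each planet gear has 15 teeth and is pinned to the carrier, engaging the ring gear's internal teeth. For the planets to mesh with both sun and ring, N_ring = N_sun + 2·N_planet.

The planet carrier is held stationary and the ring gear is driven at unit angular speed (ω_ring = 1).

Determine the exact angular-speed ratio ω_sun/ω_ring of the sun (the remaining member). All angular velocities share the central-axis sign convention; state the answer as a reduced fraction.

-9/4

N_ring = 24 + 2·15 = 54
24(ω_s−ω_c) = −54(ω_r−ω_c),  ω_c=0, ω_r=1
ω_s = 0 − (54/24)(1−0) = -9/4
ω_s/ω_r = -9/4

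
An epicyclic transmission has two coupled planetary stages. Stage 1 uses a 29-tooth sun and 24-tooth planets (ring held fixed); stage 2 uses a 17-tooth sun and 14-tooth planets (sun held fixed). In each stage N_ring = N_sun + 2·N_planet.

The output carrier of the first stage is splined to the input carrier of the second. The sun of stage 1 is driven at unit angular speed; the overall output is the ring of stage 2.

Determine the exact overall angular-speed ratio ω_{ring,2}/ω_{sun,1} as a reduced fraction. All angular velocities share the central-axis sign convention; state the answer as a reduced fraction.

Stage 1: N_ring = 29 + 2·24 = 77
Stage 1: 29(ω_s−ω_c) = −77(ω_r−ω_c),  ω_r=0, ω_s=1
Stage 1: 29(1−ω_c) = −77(0−ω_c)  ⇒  106ω_c = 29  ⇒  ω_c = 29/106
  ⇒ ω_c¹/ω_s¹ = 29/106
Stage 2: N_ring = 17 + 2·14 = 45
Stage 2: 17(ω_s−ω_c) = −45(ω_r−ω_c),  ω_s=0, ω_c=1
Stage 2: ω_r = 1 − (17/45)(0−1) = 62/45
  ⇒ ω_r²/ω_c² = 62/45
Coupling ω_c² = ω_c¹ ⇒ overall = 29/106 × 62/45 = 899/2385

899/2385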